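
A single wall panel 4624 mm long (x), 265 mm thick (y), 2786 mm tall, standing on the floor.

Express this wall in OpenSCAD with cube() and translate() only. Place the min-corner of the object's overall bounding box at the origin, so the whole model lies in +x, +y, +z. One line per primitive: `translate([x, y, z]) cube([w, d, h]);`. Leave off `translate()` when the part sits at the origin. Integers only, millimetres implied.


cube([4624, 265, 2786]);


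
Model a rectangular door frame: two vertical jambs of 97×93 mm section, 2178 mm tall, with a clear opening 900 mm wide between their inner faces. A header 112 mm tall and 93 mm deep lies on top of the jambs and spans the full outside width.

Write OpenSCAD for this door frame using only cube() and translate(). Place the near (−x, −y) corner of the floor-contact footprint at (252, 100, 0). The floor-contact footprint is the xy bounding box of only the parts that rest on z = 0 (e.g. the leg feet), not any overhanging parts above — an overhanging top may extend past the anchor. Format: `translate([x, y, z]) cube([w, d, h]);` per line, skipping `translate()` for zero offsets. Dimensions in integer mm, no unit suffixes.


translate([252, 100, 0]) cube([97, 93, 2178]);
translate([1249, 100, 0]) cube([97, 93, 2178]);
translate([252, 100, 2178]) cube([1094, 93, 112]);


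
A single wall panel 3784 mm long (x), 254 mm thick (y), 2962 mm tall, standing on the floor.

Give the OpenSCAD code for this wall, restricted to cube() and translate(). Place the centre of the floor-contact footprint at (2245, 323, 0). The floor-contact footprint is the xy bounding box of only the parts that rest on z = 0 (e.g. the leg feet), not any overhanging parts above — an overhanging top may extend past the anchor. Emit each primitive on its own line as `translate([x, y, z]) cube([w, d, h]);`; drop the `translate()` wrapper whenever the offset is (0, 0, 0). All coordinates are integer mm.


translate([353, 196, 0]) cube([3784, 254, 2962]);


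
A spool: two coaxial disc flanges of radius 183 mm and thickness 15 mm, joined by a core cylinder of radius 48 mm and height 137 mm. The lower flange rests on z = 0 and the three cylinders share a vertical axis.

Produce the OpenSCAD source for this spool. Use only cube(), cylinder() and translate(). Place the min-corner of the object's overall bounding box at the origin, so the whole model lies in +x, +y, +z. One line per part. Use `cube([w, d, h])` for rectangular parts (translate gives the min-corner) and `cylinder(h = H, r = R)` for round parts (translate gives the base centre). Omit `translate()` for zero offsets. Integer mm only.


translate([183, 183, 0]) cylinder(h = 15, r = 183);
translate([183, 183, 15]) cylinder(h = 137, r = 48);
translate([183, 183, 152]) cylinder(h = 15, r = 183);


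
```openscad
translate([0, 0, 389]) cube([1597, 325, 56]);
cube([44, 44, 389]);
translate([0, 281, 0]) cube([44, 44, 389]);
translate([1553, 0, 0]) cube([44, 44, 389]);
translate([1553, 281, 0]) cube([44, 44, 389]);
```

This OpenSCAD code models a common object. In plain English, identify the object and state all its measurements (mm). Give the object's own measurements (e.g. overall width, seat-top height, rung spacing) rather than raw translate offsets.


A bench: a 1597×325 mm seat slab, 56 mm thick, top at z = 445 mm, on four 44×44 mm square legs flush with the seat corners and standing on z = 0.


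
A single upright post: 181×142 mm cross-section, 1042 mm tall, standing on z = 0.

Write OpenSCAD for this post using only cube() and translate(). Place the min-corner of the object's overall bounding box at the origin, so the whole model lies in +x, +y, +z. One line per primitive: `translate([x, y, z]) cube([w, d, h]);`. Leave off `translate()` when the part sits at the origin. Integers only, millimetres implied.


cube([181, 142, 1042]);


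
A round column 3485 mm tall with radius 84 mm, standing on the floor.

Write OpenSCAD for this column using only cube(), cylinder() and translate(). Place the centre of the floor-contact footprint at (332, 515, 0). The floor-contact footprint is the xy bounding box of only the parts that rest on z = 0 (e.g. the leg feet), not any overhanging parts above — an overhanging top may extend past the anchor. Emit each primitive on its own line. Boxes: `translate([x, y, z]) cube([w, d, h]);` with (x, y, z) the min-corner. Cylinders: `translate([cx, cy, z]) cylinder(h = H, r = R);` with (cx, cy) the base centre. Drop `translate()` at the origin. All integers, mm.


translate([332, 515, 0]) cylinder(h = 3485, r = 84);


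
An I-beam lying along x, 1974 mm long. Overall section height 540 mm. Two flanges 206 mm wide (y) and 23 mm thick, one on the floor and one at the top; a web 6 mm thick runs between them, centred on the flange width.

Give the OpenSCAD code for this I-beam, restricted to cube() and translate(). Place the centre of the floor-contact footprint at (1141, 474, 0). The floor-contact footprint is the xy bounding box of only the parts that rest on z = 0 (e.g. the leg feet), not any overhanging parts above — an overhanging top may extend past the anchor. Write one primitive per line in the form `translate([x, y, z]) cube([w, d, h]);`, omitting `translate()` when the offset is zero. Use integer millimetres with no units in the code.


translate([154, 371, 0]) cube([1974, 206, 23]);
translate([154, 471, 23]) cube([1974, 6, 494]);
translate([154, 371, 517]) cube([1974, 206, 23]);


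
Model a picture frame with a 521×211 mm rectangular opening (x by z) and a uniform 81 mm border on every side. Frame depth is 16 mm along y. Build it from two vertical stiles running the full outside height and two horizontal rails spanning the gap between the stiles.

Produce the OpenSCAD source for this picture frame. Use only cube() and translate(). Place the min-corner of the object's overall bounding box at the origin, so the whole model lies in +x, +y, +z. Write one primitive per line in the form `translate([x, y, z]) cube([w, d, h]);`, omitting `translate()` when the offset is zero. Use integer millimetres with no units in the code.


cube([81, 16, 373]);
translate([602, 0, 0]) cube([81, 16, 373]);
translate([81, 0, 0]) cube([521, 16, 81]);
translate([81, 0, 292]) cube([521, 16, 81]);


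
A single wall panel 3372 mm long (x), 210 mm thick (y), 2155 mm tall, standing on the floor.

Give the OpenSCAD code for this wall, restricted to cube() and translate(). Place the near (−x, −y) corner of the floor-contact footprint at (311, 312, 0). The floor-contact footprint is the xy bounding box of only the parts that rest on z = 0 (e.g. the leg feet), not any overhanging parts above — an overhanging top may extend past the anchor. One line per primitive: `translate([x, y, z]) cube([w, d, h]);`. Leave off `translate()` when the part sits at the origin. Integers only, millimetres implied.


translate([311, 312, 0]) cube([3372, 210, 2155]);


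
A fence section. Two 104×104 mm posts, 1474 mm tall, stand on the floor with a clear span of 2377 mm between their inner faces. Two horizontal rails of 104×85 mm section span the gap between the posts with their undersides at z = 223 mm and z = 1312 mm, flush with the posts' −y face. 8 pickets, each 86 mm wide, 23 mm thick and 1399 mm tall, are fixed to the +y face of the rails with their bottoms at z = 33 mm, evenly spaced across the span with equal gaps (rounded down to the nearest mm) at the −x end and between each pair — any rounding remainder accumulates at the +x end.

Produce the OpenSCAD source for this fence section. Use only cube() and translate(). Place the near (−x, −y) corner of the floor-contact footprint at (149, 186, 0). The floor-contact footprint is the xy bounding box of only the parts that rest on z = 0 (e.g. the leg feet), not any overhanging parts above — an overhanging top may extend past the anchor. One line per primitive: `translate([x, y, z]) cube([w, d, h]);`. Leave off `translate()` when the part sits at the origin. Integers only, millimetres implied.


translate([149, 186, 0]) cube([104, 104, 1474]);
translate([2630, 186, 0]) cube([104, 104, 1474]);
translate([253, 186, 223]) cube([2377, 104, 85]);
translate([253, 186, 1312]) cube([2377, 104, 85]);
translate([440, 290, 33]) cube([86, 23, 1399]);
translate([713, 290, 33]) cube([86, 23, 1399]);
translate([986, 290, 33]) cube([86, 23, 1399]);
translate([1259, 290, 33]) cube([86, 23, 1399]);
translate([1532, 290, 33]) cube([86, 23, 1399]);
translate([1805, 290, 33]) cube([86, 23, 1399]);
translate([2078, 290, 33]) cube([86, 23, 1399]);
translate([2351, 290, 33]) cube([86, 23, 1399]);


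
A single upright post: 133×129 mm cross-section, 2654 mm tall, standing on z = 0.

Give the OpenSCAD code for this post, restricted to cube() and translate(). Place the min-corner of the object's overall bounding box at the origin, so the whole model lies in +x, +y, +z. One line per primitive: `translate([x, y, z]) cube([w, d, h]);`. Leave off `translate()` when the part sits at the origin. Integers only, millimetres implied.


cube([133, 129, 2654]);


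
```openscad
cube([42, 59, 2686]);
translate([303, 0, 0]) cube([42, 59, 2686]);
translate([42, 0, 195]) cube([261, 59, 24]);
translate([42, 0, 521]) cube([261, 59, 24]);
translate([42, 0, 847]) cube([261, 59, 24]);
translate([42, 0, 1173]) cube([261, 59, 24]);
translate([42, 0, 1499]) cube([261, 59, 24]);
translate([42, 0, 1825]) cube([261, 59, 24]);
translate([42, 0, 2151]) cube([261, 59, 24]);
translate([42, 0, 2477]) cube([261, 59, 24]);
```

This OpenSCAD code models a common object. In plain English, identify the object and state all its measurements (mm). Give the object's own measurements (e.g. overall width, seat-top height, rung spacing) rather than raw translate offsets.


A straight ladder. Two 42×59 mm vertical rails, 2686 mm tall, stand 345 mm apart (outside-to-outside) with their front faces coplanar on the −y side. 8 rungs, each 59 mm deep and 24 mm tall, span between the inner faces of the rails, front faces flush with the rails. The lowest rung's underside is at z = 195 mm and rungs are spaced 326 mm apart (underside to underside).


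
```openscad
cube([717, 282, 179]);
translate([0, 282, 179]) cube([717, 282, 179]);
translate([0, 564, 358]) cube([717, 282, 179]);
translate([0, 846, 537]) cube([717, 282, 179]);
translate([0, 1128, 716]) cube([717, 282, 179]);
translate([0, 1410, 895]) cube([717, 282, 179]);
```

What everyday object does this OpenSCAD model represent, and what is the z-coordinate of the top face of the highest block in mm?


A staircase. The total rise is 1074 mm.

6 identical blocks, each offset up and back from the previous — a staircase. Each step is 179 mm tall and there are 6 of them, so the total rise is 6 × 179 = 1074 mm.


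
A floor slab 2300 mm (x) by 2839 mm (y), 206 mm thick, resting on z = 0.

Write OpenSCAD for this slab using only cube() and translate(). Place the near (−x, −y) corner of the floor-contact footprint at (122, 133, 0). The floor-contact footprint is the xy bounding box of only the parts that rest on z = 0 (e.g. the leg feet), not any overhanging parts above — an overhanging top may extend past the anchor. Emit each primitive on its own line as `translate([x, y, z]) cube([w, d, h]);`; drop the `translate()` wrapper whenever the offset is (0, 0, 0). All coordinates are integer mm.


translate([122, 133, 0]) cube([2300, 2839, 206]);


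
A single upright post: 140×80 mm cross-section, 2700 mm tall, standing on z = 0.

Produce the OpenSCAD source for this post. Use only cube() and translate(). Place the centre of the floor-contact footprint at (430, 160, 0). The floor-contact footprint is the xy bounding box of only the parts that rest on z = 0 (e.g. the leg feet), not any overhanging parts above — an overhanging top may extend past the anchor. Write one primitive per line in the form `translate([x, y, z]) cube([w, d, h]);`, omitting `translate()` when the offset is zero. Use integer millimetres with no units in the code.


translate([360, 120, 0]) cube([140, 80, 2700]);


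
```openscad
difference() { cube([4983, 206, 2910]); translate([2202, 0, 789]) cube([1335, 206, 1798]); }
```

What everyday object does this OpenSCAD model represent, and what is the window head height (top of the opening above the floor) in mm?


A wall with a window opening. The window head height is 2587 mm.

A wall with a rectangular opening subtracted — a window. Sill at z = 789, opening 1798 mm tall, so the head is at 789 + 1798 = 2587 mm.


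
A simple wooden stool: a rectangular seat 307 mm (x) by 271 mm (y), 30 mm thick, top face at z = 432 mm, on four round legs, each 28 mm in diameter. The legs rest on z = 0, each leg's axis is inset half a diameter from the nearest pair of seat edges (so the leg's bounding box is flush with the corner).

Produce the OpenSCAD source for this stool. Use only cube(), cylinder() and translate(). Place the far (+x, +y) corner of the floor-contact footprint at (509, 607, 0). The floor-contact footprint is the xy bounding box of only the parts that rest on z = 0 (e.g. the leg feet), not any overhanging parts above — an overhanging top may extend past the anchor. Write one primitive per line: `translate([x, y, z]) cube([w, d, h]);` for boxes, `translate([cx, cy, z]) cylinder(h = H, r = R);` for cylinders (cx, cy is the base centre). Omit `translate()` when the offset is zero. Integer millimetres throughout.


// leg_h = 432 - 30 = 402
translate([202, 336, 402]) cube([307, 271, 30]);
translate([216, 350, 0]) cylinder(h = 402, r = 14);
translate([495, 350, 0]) cylinder(h = 402, r = 14);
translate([216, 593, 0]) cylinder(h = 402, r = 14);
translate([495, 593, 0]) cylinder(h = 402, r = 14);


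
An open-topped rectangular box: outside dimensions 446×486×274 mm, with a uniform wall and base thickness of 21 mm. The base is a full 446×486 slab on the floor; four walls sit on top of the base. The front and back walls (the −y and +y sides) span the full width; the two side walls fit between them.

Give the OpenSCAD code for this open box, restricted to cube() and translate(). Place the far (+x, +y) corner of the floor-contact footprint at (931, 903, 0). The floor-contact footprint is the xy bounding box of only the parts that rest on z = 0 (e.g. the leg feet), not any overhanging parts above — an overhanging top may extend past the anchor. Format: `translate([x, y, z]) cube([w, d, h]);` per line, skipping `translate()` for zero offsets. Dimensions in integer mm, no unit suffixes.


translate([485, 417, 0]) cube([446, 486, 21]);
translate([485, 417, 21]) cube([446, 21, 253]);
translate([485, 882, 21]) cube([446, 21, 253]);
translate([485, 438, 21]) cube([21, 444, 253]);
translate([910, 438, 21]) cube([21, 444, 253]);


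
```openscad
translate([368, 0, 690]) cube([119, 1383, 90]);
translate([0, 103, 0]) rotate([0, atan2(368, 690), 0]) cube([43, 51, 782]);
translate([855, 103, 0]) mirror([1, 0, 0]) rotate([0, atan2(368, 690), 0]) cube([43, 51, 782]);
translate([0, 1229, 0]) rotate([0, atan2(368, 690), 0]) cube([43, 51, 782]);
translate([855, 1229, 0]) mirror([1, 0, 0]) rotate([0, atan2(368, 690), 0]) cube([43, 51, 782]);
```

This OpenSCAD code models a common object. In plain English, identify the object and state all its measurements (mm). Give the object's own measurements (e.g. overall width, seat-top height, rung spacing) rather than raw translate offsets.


A sawhorse. A 119×1383×90 mm beam (x, y, z) sits on two A-frame leg pairs. Each pair is two raked legs of 43×51 mm section (51 mm along y) splaying symmetrically in x. Each leg rises 690 mm vertically over 368 mm of horizontal reach and is 782 mm long along its own axis. Every leg's outer bottom edge rests on the floor and its outer top edge meets a bottom edge of the beam — the left legs (tilting toward +x) meet the beam's −x bottom edge, the right legs (their mirror images, tilting toward −x) meet its +x bottom edge — so the leg tops tuck under the beam, the beam's underside is 690 mm above the floor, and the feet are 855 mm apart outside-to-outside with the beam centred between them. The two leg pairs are set in 103 mm from either end of the beam.


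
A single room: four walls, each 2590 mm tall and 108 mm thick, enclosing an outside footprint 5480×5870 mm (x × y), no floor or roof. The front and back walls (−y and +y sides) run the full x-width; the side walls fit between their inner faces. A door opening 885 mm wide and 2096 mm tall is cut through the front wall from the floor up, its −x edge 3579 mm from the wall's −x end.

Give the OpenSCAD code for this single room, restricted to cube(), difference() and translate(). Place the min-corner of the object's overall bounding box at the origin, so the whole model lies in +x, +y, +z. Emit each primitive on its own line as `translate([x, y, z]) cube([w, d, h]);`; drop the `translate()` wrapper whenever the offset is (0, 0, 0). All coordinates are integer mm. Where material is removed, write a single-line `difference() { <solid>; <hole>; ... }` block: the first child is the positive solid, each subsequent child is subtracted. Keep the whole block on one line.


difference() { cube([5480, 108, 2590]); translate([3579, 0, 0]) cube([885, 108, 2096]); }
translate([0, 5762, 0]) cube([5480, 108, 2590]);
translate([0, 108, 0]) cube([108, 5654, 2590]);
translate([5372, 108, 0]) cube([108, 5654, 2590]);


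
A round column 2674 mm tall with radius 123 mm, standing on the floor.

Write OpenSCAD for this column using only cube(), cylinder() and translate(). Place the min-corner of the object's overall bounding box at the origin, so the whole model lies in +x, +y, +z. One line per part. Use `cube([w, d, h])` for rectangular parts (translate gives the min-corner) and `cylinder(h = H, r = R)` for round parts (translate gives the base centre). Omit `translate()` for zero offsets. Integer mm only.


translate([123, 123, 0]) cylinder(h = 2674, r = 123);


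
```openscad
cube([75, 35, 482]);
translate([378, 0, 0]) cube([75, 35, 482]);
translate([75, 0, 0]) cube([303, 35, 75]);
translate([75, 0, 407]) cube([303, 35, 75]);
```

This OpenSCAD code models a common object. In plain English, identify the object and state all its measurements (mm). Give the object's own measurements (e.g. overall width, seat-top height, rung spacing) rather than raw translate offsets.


A rectangular picture frame lying in the x–z plane (depth along y). The opening is 303 mm wide (x) by 332 mm tall (z), surrounded by a border 75 mm wide on all four sides. The frame is 35 mm deep and is made of two full-height vertical stiles with two horizontal rails fitted between them.


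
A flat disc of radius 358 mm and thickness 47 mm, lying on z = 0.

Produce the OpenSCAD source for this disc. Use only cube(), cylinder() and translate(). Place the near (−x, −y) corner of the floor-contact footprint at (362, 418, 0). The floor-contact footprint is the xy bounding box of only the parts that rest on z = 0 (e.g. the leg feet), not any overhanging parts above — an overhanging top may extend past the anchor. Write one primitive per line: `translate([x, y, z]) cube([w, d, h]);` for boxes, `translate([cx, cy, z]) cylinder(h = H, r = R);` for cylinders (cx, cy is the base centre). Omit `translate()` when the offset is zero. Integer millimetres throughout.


translate([720, 776, 0]) cylinder(h = 47, r = 358);


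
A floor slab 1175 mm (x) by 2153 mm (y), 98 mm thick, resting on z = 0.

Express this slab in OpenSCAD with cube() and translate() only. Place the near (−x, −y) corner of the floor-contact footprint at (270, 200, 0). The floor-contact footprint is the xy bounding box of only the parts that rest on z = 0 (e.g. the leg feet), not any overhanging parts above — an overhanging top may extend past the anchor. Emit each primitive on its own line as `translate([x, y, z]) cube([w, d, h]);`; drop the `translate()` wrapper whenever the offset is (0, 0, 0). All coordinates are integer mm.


translate([270, 200, 0]) cube([1175, 2153, 98]);


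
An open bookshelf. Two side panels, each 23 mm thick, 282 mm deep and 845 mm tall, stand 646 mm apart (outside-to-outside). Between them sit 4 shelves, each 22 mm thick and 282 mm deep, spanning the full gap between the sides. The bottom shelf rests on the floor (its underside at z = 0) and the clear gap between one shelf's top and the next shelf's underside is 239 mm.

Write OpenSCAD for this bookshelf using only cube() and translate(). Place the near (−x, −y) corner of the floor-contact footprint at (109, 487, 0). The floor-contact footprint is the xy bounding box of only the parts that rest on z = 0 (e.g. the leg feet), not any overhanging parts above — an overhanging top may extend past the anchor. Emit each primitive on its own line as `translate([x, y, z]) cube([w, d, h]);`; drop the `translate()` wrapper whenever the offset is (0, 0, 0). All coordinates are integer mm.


translate([109, 487, 0]) cube([23, 282, 845]);
translate([732, 487, 0]) cube([23, 282, 845]);
translate([132, 487, 0]) cube([600, 282, 22]);
translate([132, 487, 261]) cube([600, 282, 22]);
translate([132, 487, 522]) cube([600, 282, 22]);
translate([132, 487, 783]) cube([600, 282, 22]);


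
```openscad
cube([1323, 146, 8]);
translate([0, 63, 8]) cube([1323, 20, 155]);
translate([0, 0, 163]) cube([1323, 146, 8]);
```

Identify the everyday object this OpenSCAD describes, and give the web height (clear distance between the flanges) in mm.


An I-beam. The web height is 155 mm.

Two wide flanges with a thin centred web — an I-beam. Overall 171 mm minus two 8 mm flanges gives a web of 171 − 2·8 = 155 mm.


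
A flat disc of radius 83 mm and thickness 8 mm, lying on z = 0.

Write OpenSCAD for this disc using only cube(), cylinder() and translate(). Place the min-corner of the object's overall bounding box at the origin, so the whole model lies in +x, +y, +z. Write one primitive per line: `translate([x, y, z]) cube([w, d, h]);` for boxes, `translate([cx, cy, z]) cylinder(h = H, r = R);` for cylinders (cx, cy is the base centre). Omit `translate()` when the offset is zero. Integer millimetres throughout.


translate([83, 83, 0]) cylinder(h = 8, r = 83);


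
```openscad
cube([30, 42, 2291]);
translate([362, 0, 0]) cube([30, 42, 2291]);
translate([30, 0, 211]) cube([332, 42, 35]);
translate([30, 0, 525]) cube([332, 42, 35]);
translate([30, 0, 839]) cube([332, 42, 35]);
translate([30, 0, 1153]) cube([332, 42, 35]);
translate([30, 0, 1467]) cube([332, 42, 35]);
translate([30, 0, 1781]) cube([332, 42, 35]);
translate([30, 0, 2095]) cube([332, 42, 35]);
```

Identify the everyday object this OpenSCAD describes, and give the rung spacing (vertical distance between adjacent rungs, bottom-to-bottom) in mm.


A ladder. The rung spacing is 314 mm.

Two tall 30×42 posts with 7 short bars between them — a ladder. Adjacent rungs sit at z = 211 and z = 525, so the spacing is 525 − 211 = 314 mm.


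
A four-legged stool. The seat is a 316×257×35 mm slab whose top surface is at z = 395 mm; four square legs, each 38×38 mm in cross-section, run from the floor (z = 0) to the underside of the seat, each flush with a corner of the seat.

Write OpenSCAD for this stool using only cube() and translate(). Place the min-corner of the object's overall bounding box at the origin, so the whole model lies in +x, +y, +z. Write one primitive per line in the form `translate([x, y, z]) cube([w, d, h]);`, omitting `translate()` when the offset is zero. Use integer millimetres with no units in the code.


// leg_h = 395 - 35 = 360
translate([0, 0, 360]) cube([316, 257, 35]);
cube([38, 38, 360]);
translate([278, 0, 0]) cube([38, 38, 360]);
translate([0, 219, 0]) cube([38, 38, 360]);
translate([278, 219, 0]) cube([38, 38, 360]);


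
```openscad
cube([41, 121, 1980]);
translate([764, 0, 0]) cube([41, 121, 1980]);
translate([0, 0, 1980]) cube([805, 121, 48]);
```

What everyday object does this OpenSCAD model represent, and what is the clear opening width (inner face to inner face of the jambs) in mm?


A door frame. The clear opening width is 723 mm.

Two 1980 mm tall posts with a header on top — a door frame. The left jamb is 41 mm wide at x = 0; the right jamb starts at x = 764. The clear opening is 764 − 41 = 723 mm.


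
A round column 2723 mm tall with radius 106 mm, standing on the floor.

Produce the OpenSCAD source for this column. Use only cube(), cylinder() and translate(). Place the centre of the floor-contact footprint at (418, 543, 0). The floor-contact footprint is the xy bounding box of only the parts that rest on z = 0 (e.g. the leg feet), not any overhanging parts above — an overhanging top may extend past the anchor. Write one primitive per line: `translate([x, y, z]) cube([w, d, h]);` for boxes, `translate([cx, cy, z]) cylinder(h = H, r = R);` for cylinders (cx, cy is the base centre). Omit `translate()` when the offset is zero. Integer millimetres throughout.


translate([418, 543, 0]) cylinder(h = 2723, r = 106);


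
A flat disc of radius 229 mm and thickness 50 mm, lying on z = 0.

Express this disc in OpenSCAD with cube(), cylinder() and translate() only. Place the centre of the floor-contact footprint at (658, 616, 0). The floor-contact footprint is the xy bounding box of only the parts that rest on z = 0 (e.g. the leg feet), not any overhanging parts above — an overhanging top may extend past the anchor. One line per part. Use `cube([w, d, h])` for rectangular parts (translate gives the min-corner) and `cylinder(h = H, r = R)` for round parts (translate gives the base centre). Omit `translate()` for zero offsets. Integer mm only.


translate([658, 616, 0]) cylinder(h = 50, r = 229);


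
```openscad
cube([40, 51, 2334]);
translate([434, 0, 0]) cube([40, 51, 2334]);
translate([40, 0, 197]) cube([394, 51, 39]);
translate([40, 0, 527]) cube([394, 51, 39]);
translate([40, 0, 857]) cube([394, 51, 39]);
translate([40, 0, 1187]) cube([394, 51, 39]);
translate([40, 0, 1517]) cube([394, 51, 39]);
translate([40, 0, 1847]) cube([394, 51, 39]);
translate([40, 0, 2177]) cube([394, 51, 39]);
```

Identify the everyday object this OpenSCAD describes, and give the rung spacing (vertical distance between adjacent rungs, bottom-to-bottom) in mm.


A ladder. The rung spacing is 330 mm.

Two tall 40×51 posts with 7 short bars between them — a ladder. Adjacent rungs sit at z = 197 and z = 527, so the spacing is 527 − 197 = 330 mm.


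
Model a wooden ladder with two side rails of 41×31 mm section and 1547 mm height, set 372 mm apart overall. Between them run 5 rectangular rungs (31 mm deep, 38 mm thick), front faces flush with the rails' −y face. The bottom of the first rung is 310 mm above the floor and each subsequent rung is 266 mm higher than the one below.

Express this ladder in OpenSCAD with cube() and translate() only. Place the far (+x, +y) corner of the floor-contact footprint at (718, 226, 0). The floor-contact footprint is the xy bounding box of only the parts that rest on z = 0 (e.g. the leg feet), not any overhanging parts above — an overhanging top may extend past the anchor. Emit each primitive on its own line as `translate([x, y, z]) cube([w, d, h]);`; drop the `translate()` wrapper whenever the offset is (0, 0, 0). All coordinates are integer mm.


translate([346, 195, 0]) cube([41, 31, 1547]);
translate([677, 195, 0]) cube([41, 31, 1547]);
translate([387, 195, 310]) cube([290, 31, 38]);
translate([387, 195, 576]) cube([290, 31, 38]);
translate([387, 195, 842]) cube([290, 31, 38]);
translate([387, 195, 1108]) cube([290, 31, 38]);
translate([387, 195, 1374]) cube([290, 31, 38]);


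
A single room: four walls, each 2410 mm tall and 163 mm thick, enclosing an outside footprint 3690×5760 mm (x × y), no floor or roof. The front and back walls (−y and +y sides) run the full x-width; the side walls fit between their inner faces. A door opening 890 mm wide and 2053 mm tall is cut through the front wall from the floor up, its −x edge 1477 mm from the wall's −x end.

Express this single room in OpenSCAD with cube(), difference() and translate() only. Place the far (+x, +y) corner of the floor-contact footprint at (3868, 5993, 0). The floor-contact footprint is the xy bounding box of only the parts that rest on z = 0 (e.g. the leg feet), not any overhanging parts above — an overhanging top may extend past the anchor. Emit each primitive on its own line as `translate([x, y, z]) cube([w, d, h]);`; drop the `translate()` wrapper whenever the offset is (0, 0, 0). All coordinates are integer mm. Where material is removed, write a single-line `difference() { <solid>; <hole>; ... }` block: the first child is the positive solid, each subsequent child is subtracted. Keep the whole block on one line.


difference() { translate([178, 233, 0]) cube([3690, 163, 2410]); translate([1655, 233, 0]) cube([890, 163, 2053]); }
translate([178, 5830, 0]) cube([3690, 163, 2410]);
translate([178, 396, 0]) cube([163, 5434, 2410]);
translate([3705, 396, 0]) cube([163, 5434, 2410]);


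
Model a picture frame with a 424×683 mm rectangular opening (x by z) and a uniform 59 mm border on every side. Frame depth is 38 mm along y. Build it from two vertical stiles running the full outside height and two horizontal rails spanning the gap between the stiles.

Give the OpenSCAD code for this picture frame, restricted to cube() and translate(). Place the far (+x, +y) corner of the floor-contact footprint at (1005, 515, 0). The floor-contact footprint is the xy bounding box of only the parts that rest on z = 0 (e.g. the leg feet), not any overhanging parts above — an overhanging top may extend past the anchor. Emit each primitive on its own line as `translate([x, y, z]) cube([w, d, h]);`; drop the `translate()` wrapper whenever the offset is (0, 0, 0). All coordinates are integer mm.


translate([463, 477, 0]) cube([59, 38, 801]);
translate([946, 477, 0]) cube([59, 38, 801]);
translate([522, 477, 0]) cube([424, 38, 59]);
translate([522, 477, 742]) cube([424, 38, 59]);


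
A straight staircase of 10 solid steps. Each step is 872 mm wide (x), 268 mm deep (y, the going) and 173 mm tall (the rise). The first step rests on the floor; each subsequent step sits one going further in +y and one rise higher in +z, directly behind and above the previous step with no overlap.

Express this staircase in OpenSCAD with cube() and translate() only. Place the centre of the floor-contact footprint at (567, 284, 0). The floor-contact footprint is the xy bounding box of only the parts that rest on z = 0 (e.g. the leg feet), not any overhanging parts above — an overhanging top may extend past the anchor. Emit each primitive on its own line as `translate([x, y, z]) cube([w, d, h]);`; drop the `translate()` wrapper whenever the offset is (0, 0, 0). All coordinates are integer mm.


translate([131, 150, 0]) cube([872, 268, 173]);
translate([131, 418, 173]) cube([872, 268, 173]);
translate([131, 686, 346]) cube([872, 268, 173]);
translate([131, 954, 519]) cube([872, 268, 173]);
translate([131, 1222, 692]) cube([872, 268, 173]);
translate([131, 1490, 865]) cube([872, 268, 173]);
translate([131, 1758, 1038]) cube([872, 268, 173]);
translate([131, 2026, 1211]) cube([872, 268, 173]);
translate([131, 2294, 1384]) cube([872, 268, 173]);
translate([131, 2562, 1557]) cube([872, 268, 173]);


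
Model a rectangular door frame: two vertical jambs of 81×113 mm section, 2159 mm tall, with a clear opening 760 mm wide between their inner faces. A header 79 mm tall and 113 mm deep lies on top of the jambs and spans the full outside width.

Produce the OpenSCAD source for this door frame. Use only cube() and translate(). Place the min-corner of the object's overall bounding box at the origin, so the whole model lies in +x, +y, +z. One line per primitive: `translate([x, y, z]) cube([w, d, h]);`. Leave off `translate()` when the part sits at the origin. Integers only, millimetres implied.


cube([81, 113, 2159]);
translate([841, 0, 0]) cube([81, 113, 2159]);
translate([0, 0, 2159]) cube([922, 113, 79]);


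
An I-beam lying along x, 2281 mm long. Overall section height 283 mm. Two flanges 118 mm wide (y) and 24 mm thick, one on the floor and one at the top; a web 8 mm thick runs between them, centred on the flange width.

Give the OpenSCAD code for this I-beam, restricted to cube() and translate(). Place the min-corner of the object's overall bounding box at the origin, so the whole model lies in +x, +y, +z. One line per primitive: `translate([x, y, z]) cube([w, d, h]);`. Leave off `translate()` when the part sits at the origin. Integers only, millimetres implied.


cube([2281, 118, 24]);
translate([0, 55, 24]) cube([2281, 8, 235]);
translate([0, 0, 259]) cube([2281, 118, 24]);


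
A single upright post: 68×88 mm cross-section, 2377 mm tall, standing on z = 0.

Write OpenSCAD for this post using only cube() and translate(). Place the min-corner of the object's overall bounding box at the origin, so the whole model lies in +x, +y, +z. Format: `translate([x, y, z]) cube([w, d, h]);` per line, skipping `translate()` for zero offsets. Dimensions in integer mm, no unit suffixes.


cube([68, 88, 2377]);


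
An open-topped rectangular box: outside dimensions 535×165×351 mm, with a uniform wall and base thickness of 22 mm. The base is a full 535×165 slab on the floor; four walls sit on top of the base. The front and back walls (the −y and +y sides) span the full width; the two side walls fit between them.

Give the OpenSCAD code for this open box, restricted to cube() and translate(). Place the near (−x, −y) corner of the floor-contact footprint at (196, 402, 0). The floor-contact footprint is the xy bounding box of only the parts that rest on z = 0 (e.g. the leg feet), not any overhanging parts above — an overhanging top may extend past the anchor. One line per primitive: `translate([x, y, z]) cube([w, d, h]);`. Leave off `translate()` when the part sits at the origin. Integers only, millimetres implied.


translate([196, 402, 0]) cube([535, 165, 22]);
translate([196, 402, 22]) cube([535, 22, 329]);
translate([196, 545, 22]) cube([535, 22, 329]);
translate([196, 424, 22]) cube([22, 121, 329]);
translate([709, 424, 22]) cube([22, 121, 329]);


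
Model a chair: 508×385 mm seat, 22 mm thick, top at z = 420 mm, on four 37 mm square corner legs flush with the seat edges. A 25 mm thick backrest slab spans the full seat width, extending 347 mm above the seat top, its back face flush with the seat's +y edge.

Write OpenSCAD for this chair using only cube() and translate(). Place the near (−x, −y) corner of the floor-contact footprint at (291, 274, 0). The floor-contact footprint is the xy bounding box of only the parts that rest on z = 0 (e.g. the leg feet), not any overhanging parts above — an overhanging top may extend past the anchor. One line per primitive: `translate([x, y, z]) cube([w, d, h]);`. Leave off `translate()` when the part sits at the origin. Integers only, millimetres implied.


translate([291, 274, 398]) cube([508, 385, 22]);
translate([291, 274, 0]) cube([37, 37, 398]);
translate([762, 274, 0]) cube([37, 37, 398]);
translate([291, 622, 0]) cube([37, 37, 398]);
translate([762, 622, 0]) cube([37, 37, 398]);
translate([291, 634, 420]) cube([508, 25, 347]);


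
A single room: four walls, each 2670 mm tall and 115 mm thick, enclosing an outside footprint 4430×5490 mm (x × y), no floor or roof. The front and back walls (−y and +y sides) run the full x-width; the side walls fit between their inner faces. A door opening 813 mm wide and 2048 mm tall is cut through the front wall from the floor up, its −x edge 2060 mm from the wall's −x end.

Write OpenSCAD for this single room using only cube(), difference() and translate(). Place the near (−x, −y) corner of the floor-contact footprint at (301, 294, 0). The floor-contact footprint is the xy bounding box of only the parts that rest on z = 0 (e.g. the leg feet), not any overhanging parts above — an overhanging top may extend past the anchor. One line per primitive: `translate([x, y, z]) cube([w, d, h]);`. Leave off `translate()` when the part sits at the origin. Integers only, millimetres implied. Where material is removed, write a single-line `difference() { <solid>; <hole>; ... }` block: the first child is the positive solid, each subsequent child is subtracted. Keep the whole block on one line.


difference() { translate([301, 294, 0]) cube([4430, 115, 2670]); translate([2361, 294, 0]) cube([813, 115, 2048]); }
translate([301, 5669, 0]) cube([4430, 115, 2670]);
translate([301, 409, 0]) cube([115, 5260, 2670]);
translate([4616, 409, 0]) cube([115, 5260, 2670]);


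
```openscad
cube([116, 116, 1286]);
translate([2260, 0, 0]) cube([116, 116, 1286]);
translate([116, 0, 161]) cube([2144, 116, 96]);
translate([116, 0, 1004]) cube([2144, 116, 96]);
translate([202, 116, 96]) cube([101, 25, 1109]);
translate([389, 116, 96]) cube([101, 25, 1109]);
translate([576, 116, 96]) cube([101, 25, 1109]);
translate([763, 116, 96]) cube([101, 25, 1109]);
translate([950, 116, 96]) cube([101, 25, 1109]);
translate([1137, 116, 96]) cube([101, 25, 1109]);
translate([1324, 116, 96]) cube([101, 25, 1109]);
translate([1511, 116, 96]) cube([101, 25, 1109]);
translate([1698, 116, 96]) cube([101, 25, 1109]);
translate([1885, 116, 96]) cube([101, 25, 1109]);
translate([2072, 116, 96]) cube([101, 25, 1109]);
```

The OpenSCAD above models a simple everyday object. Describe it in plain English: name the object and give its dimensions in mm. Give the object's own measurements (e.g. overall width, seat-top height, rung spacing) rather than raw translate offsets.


A fence section. Two 116×116 mm posts, 1286 mm tall, stand on the floor with a clear span of 2144 mm between their inner faces. Two horizontal rails of 116×96 mm section span the gap between the posts with their undersides at z = 161 mm and z = 1004 mm, flush with the posts' −y face. 11 pickets, each 101 mm wide, 25 mm thick and 1109 mm tall, are fixed to the +y face of the rails with their bottoms at z = 96 mm, spaced across the span with a 86 mm gap after the −x post and between neighbouring pickets, with 87 mm left before the +x post.


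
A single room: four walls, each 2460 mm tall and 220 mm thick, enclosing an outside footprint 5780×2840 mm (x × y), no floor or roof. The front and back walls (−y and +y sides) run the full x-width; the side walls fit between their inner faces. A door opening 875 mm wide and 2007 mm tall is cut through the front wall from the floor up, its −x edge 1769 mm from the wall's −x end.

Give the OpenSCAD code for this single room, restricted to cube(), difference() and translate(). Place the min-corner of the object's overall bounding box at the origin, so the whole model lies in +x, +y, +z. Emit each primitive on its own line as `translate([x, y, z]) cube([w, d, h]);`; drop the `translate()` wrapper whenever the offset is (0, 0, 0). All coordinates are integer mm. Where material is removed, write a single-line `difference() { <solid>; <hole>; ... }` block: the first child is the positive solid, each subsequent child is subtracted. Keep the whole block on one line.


difference() { cube([5780, 220, 2460]); translate([1769, 0, 0]) cube([875, 220, 2007]); }
translate([0, 2620, 0]) cube([5780, 220, 2460]);
translate([0, 220, 0]) cube([220, 2400, 2460]);
translate([5560, 220, 0]) cube([220, 2400, 2460]);


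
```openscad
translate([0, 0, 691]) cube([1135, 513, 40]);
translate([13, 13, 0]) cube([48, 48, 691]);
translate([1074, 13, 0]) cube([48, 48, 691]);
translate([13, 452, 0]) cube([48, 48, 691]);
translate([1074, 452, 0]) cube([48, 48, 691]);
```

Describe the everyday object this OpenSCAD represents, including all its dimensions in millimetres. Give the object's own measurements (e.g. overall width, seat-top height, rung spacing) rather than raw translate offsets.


A rectangular dining table. The top is 1135×513×40 mm with its upper surface at z = 731 mm. It stands on four 48×48 mm square legs, each inset 13 mm from the nearest pair of top edges, running from the floor to the underside of the top.


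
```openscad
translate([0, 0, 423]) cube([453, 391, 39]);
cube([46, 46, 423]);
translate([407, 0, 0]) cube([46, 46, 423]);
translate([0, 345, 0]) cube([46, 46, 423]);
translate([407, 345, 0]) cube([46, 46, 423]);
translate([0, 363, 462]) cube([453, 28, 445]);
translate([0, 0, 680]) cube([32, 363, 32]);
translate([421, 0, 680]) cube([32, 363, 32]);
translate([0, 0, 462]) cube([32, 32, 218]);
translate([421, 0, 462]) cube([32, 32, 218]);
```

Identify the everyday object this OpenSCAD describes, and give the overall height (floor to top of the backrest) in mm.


A chair. The overall height is 907 mm.

A slab on four corner posts with a tall panel at the back — a chair. The seat slab sits at z = 423 with thickness 39, and the 445 mm backrest starts at the seat top, so the overall height is 423 + 39 + 445 = 907 mm.
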